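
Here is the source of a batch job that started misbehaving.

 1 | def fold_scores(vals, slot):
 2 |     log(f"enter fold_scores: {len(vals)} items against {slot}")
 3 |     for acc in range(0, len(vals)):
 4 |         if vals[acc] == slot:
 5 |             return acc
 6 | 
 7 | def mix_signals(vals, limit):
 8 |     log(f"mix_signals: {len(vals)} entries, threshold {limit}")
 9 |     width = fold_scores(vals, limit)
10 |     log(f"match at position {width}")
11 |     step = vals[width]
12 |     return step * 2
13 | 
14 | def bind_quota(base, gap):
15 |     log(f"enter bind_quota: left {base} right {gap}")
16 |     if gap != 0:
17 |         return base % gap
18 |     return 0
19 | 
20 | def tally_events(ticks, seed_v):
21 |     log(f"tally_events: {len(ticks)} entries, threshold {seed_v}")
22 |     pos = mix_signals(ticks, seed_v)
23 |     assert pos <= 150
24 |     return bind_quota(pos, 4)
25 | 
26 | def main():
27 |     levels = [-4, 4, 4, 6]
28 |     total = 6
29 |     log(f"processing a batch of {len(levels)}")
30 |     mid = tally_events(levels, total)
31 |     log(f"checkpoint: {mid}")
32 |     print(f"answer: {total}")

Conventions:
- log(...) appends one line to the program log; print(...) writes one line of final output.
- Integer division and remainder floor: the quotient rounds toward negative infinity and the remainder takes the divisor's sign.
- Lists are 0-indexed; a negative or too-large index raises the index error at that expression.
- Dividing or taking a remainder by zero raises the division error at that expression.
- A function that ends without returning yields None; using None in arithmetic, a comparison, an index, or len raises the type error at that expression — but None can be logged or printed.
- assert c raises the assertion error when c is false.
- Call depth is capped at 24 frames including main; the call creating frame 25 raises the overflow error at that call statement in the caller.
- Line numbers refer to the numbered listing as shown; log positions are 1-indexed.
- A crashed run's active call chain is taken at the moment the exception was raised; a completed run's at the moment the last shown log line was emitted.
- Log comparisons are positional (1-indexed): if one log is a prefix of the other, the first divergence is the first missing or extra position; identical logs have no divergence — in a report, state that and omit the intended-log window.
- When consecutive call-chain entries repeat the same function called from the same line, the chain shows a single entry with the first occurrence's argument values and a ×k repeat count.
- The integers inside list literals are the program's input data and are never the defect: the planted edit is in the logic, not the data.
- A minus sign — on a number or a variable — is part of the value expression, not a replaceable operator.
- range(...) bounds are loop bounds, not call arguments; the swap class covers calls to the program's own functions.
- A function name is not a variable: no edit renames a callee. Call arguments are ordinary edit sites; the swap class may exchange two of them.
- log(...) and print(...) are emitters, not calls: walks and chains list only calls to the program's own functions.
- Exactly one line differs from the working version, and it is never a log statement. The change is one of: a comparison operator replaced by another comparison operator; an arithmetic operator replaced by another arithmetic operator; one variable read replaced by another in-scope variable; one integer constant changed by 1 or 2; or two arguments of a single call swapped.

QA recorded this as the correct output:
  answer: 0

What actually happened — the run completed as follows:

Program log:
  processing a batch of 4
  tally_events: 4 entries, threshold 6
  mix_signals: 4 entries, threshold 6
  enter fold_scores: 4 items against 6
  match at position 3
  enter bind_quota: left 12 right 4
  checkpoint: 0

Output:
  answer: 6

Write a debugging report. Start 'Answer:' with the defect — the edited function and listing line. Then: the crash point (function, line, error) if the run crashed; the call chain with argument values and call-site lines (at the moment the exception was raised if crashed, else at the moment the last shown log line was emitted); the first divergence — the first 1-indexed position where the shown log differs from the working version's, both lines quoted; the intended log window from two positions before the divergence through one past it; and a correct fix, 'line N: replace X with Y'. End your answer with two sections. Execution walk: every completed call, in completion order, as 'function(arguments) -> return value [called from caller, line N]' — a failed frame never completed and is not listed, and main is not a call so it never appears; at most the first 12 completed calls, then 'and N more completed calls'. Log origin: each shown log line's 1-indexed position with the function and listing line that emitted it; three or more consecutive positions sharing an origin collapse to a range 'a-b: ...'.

Answer: the defect is in main at line 32.
Key observation: The logs agree in full; only the final output differs.
Call chain: main.
First divergence: none (the log streams are identical).
Execution walk:
  fold_scores([-4, 4, 4, 6], 6) -> 3  [called from mix_signals, line 9]
  mix_signals([-4, 4, 4, 6], 6) -> 12  [called from tally_events, line 22]
  bind_quota(12, 4) -> 0  [called from tally_events, line 24]
  tally_events([-4, 4, 4, 6], 6) -> 0  [called from main, line 30]
Log origins:
  1: emitted by main (line 29)
  2: emitted by tally_events (line 21)
  3: emitted by mix_signals (line 8)
  4: emitted by fold_scores (line 2)
  5: emitted by mix_signals (line 10)
  6: emitted by bind_quota (line 15)
  7: emitted by main (line 31)
A correct fix: line 32: replace `total` with `mid`.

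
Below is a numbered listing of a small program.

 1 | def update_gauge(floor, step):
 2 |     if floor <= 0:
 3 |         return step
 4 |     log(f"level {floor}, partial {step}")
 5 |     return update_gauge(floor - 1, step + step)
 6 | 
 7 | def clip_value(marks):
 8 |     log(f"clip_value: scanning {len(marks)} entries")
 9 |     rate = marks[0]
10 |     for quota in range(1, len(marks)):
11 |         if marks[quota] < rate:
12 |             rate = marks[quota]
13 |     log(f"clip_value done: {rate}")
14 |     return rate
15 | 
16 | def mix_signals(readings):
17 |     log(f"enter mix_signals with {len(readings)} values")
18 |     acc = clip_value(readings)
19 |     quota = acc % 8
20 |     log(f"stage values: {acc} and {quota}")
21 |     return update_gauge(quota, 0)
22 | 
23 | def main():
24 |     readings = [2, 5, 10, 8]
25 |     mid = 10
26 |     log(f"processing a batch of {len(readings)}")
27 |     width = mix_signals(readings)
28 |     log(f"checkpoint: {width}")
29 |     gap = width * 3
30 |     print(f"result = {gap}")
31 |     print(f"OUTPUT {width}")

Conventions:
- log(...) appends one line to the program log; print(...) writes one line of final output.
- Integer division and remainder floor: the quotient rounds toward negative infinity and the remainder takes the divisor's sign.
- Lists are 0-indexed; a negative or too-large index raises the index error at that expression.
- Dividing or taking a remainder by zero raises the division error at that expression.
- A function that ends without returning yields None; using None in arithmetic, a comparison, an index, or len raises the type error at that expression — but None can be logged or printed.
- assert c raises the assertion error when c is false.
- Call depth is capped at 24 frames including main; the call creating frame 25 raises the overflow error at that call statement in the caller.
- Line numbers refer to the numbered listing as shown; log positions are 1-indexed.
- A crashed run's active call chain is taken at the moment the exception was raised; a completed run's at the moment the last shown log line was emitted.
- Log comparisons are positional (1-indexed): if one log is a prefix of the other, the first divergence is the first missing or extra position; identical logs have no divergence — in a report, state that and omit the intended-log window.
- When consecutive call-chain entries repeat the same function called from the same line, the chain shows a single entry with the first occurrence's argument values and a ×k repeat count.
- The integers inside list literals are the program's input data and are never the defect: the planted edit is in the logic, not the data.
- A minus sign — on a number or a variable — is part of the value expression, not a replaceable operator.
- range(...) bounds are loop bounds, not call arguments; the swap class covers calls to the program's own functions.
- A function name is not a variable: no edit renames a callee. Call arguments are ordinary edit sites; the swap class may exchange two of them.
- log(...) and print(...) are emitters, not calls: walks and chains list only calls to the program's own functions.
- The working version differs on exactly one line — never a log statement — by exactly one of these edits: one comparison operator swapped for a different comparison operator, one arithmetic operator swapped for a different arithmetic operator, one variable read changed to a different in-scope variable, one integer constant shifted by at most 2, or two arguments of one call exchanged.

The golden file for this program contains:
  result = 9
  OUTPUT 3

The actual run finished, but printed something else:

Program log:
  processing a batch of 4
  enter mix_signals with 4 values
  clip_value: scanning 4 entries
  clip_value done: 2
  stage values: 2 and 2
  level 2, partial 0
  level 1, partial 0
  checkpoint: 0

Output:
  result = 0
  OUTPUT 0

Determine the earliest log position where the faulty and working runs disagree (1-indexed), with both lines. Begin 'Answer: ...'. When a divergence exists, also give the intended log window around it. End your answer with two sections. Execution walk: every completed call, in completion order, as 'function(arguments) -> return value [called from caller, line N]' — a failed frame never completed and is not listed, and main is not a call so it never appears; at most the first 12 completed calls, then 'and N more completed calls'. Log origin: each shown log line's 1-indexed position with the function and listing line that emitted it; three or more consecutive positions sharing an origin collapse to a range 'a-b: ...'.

Answer: position 7; shown 'level 1, partial 0' vs intended 'level 1, partial 2'.
Intended log window:
  5: stage values: 2 and 2
  6: level 2, partial 0
  7: level 1, partial 2
  8: checkpoint: 3
Execution walk:
  clip_value([2, 5, 10, 8]) -> 2  [called from mix_signals, line 18]
  update_gauge(0, 0) -> 0  [called from update_gauge, line 5]
  update_gauge(1, 0) -> 0  [called from update_gauge, line 5]
  update_gauge(2, 0) -> 0  [called from mix_signals, line 21]
  mix_signals([2, 5, 10, 8]) -> 0  [called from main, line 27]
Log origins:
  1: emitted by main (line 26)
  2: emitted by mix_signals (line 17)
  3: emitted by clip_value (line 8)
  4: emitted by clip_value (line 13)
  5: emitted by mix_signals (line 20)
  6: emitted by update_gauge (line 4)
  7: emitted by update_gauge (line 4)
  8: emitted by main (line 28)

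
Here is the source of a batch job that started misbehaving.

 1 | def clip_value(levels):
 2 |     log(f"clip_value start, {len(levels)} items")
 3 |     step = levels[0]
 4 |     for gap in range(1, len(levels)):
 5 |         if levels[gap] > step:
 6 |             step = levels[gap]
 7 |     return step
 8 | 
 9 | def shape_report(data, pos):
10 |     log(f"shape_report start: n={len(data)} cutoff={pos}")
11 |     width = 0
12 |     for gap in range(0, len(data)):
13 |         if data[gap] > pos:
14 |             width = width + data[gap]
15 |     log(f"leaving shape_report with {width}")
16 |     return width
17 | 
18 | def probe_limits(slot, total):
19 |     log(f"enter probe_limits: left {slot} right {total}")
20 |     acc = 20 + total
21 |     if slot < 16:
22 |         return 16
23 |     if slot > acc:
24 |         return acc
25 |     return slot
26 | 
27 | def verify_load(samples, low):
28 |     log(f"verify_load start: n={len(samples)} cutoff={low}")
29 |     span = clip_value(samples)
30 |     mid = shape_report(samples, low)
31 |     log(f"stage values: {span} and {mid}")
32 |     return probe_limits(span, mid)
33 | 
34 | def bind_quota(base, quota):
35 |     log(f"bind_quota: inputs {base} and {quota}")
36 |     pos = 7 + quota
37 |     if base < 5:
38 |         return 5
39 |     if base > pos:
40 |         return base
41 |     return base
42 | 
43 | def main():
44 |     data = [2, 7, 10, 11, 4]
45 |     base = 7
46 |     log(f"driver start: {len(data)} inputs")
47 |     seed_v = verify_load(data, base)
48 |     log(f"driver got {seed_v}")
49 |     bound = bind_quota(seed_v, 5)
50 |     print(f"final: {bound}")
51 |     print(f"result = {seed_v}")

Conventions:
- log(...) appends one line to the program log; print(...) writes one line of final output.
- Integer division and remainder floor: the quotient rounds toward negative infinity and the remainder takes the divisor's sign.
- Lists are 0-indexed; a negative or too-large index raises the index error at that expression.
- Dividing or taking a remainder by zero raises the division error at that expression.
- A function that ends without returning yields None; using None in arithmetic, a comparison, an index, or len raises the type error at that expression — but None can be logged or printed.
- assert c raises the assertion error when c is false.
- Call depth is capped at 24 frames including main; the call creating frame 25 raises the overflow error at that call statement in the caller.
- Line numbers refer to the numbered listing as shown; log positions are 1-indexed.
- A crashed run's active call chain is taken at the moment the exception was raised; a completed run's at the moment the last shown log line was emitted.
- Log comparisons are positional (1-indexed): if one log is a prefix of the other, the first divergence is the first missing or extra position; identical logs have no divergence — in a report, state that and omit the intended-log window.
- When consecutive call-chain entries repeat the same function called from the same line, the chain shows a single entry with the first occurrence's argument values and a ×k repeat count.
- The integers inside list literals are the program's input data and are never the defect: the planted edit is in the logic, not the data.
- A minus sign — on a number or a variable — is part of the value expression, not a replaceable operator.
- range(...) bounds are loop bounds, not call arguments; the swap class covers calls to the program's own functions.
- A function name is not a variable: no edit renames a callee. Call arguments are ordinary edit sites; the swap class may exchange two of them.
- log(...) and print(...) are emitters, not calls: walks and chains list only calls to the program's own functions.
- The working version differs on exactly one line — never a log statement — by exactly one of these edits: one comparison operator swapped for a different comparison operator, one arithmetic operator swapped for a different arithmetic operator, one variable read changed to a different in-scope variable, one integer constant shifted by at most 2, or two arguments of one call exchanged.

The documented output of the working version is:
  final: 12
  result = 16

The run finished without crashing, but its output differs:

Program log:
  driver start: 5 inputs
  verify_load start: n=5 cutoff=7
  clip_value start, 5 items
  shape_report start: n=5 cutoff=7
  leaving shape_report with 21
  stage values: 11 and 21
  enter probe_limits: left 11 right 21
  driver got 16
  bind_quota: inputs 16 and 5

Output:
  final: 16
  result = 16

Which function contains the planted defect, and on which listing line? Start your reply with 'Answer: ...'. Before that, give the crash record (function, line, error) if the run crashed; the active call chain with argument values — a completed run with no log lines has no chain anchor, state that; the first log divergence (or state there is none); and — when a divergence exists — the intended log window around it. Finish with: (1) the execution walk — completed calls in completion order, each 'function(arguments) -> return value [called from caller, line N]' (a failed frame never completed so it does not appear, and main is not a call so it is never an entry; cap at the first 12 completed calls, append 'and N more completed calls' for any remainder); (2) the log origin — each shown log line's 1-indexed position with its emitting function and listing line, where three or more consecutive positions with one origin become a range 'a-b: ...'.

Answer: the defect is in bind_quota at line 40.
The tell: Every logged value matches the working version; the printed result is what differs.
Call chain: main -> bind_quota(16, 5) (called at line 49).
First divergence: none; the two logs match at every position.
Execution walk:
  clip_value([2, 7, 10, 11, 4]) -> 11  [called from verify_load, line 29]
  shape_report([2, 7, 10, 11, 4], 7) -> 21  [called from verify_load, line 30]
  probe_limits(11, 21) -> 16  [called from verify_load, line 32]
  verify_load([2, 7, 10, 11, 4], 7) -> 16  [called from main, line 47]
  bind_quota(16, 5) -> 16  [called from main, line 49]
Origin of each log line:
  1: emitted by main (line 46)
  2: emitted by verify_load (line 28)
  3: emitted by clip_value (line 2)
  4: emitted by shape_report (line 10)
  5: emitted by shape_report (line 15)
  6: emitted by verify_load (line 31)
  7: emitted by probe_limits (line 19)
  8: emitted by main (line 48)
  9: emitted by bind_quota (line 35)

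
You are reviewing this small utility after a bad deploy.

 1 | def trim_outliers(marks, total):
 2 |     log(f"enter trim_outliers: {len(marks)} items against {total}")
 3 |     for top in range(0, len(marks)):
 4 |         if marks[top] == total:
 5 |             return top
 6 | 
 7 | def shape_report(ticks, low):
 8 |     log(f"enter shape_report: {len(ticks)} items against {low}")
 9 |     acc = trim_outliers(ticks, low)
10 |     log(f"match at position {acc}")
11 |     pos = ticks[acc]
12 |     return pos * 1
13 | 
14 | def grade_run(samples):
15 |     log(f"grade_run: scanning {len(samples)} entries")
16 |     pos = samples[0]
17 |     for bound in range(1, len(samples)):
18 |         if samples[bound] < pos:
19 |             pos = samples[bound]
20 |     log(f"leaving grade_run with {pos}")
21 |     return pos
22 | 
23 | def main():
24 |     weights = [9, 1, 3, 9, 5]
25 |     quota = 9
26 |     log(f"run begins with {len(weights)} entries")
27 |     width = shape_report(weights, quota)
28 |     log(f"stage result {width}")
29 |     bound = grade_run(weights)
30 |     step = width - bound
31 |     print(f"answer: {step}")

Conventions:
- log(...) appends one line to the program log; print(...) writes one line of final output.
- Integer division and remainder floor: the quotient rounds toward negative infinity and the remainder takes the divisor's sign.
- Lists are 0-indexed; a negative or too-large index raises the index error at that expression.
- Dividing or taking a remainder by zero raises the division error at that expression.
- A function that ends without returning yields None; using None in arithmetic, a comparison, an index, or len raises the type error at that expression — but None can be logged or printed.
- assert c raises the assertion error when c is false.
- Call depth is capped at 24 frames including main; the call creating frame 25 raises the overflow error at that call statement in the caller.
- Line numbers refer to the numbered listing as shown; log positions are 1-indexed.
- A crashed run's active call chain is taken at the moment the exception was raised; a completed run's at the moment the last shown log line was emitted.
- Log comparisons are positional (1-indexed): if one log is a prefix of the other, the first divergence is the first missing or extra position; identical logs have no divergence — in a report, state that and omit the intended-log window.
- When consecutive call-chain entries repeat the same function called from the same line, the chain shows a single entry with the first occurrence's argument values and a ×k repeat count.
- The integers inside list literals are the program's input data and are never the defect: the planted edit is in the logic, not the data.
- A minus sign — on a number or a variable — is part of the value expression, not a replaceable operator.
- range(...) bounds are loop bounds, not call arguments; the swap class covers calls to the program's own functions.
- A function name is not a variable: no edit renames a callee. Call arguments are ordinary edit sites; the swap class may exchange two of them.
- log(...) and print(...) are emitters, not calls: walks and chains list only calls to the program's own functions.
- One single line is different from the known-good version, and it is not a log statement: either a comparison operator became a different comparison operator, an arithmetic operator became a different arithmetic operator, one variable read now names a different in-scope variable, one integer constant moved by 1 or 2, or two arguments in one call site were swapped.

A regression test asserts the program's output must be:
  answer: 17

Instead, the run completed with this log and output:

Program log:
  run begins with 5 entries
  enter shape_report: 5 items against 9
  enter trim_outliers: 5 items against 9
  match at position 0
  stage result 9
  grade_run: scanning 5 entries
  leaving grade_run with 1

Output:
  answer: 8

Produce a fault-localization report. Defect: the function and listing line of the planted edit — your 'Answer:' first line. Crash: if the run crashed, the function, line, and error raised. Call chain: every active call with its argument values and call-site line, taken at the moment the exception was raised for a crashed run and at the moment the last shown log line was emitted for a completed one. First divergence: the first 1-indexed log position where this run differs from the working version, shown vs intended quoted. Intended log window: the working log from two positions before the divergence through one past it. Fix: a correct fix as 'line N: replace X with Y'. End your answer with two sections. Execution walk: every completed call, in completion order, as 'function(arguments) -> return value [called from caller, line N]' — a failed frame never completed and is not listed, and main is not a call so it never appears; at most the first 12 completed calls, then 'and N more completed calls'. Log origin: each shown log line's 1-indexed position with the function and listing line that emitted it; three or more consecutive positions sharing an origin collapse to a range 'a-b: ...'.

Answer: the defect is in shape_report at line 12.
Core observation: Log line 5 is where behavior first shows: 'stage result 9' appears instead of 'stage result 18'.
Call chain: main -> grade_run([9, 1, 3, 9, 5]) (called at line 29).
First divergence: position 5 — the shown line 'stage result 9' should read 'stage result 18'.
Intended log window:
  3: enter trim_outliers: 5 items against 9
  4: match at position 0
  5: stage result 18
  6: grade_run: scanning 5 entries
Execution walk:
  trim_outliers([9, 1, 3, 9, 5], 9) -> 0  [called from shape_report, line 9]
  shape_report([9, 1, 3, 9, 5], 9) -> 9  [called from main, line 27]
  grade_run([9, 1, 3, 9, 5]) -> 1  [called from main, line 29]
Log line origins:
  1 — main, line 26
  2 — shape_report, line 8
  3 — trim_outliers, line 2
  4 — shape_report, line 10
  5 — main, line 28
  6 — grade_run, line 15
  7 — grade_run, line 20
A correct fix: line 12: replace `1` with `2`.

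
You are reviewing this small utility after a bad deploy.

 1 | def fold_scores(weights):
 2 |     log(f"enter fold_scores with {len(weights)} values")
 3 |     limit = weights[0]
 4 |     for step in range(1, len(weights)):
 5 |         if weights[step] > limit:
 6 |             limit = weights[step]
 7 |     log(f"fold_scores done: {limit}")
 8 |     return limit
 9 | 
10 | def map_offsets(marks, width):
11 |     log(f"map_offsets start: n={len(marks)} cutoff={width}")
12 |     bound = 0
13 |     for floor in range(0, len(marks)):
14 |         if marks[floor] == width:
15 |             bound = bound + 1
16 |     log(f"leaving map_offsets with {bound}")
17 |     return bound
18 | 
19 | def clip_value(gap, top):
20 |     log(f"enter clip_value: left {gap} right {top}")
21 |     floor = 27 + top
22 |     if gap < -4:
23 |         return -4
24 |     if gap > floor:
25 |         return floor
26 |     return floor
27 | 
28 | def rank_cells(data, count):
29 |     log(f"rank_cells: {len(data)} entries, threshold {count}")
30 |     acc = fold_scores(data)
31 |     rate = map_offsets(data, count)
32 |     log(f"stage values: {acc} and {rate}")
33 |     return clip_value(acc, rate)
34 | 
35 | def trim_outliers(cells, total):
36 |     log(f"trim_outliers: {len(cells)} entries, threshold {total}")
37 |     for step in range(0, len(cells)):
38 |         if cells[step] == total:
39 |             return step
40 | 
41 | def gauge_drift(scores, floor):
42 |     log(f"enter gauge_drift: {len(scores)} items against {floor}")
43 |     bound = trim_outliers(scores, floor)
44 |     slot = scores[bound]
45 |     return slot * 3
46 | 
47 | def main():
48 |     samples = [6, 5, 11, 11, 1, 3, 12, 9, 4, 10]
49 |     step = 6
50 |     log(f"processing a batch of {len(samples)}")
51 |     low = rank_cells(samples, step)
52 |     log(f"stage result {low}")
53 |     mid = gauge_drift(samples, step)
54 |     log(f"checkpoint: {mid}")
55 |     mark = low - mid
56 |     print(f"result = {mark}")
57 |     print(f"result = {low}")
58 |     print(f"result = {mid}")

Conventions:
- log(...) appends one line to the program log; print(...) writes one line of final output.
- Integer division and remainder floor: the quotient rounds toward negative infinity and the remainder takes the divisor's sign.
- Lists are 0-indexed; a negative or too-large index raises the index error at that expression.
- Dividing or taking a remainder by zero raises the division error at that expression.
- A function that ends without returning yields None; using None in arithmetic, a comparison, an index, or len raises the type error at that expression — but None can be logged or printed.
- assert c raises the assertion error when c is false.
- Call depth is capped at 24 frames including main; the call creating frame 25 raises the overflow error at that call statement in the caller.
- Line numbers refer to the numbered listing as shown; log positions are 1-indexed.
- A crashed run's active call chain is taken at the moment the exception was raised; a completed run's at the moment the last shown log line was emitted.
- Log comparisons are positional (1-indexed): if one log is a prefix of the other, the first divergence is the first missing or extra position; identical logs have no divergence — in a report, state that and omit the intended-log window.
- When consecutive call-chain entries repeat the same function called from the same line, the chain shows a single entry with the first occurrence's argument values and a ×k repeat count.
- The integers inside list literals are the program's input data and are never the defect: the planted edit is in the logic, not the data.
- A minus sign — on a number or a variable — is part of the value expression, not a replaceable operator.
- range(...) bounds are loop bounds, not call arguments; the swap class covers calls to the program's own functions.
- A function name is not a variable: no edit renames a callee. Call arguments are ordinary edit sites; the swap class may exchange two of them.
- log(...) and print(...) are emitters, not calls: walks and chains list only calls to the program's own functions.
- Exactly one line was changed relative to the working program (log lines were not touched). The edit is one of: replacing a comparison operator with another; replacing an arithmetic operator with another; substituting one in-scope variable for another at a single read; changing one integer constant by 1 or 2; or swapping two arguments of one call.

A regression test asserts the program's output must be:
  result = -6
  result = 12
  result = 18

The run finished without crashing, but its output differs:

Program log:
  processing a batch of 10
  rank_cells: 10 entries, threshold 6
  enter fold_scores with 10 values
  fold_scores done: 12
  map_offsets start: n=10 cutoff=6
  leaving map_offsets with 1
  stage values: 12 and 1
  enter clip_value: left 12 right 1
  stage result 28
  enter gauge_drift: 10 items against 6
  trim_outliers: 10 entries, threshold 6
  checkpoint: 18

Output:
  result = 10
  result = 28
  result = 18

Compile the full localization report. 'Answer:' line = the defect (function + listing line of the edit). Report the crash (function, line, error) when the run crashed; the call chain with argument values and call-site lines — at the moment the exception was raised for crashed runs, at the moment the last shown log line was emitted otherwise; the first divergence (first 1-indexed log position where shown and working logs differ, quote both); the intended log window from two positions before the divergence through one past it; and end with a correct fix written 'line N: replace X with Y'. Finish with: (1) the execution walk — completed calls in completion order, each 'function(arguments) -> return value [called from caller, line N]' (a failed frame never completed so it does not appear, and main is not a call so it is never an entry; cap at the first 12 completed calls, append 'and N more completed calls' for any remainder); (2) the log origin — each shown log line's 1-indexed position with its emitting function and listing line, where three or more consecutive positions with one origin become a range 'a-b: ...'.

Answer: the defect is in clip_value at line 26.
The tell: The earliest visible damage is log position 9 — 'stage result 28' rather than the intended 'stage result 12'.
Call chain: main.
First divergence: at position 9 the run shows 'stage result 28' where the working version logs 'stage result 12'.
Intended log window:
  7: stage values: 12 and 1
  8: enter clip_value: left 12 right 1
  9: stage result 12
  10: enter gauge_drift: 10 items against 6
Execution walk:
  fold_scores([6, 5, 11, 11, 1, 3, 12, 9, 4, 10]) -> 12  [called from rank_cells, line 30]
  map_offsets([6, 5, 11, 11, 1, 3, 12, 9, 4, 10], 6) -> 1  [called from rank_cells, line 31]
  clip_value(12, 1) -> 28  [called from rank_cells, line 33]
  rank_cells([6, 5, 11, 11, 1, 3, 12, 9, 4, 10], 6) -> 28  [called from main, line 51]
  trim_outliers([6, 5, 11, 11, 1, 3, 12, 9, 4, 10], 6) -> 0  [called from gauge_drift, line 43]
  gauge_drift([6, 5, 11, 11, 1, 3, 12, 9, 4, 10], 6) -> 18  [called from main, line 53]
Origin of each log line:
  1: from main, line 50
  2: from rank_cells, line 29
  3: from fold_scores, line 2
  4: from fold_scores, line 7
  5: from map_offsets, line 11
  6: from map_offsets, line 16
  7: from rank_cells, line 32
  8: from clip_value, line 20
  9: from main, line 52
  10: from gauge_drift, line 42
  11: from trim_outliers, line 36
  12: from main, line 54
A correct fix: line 26: replace `floor` with `gap`.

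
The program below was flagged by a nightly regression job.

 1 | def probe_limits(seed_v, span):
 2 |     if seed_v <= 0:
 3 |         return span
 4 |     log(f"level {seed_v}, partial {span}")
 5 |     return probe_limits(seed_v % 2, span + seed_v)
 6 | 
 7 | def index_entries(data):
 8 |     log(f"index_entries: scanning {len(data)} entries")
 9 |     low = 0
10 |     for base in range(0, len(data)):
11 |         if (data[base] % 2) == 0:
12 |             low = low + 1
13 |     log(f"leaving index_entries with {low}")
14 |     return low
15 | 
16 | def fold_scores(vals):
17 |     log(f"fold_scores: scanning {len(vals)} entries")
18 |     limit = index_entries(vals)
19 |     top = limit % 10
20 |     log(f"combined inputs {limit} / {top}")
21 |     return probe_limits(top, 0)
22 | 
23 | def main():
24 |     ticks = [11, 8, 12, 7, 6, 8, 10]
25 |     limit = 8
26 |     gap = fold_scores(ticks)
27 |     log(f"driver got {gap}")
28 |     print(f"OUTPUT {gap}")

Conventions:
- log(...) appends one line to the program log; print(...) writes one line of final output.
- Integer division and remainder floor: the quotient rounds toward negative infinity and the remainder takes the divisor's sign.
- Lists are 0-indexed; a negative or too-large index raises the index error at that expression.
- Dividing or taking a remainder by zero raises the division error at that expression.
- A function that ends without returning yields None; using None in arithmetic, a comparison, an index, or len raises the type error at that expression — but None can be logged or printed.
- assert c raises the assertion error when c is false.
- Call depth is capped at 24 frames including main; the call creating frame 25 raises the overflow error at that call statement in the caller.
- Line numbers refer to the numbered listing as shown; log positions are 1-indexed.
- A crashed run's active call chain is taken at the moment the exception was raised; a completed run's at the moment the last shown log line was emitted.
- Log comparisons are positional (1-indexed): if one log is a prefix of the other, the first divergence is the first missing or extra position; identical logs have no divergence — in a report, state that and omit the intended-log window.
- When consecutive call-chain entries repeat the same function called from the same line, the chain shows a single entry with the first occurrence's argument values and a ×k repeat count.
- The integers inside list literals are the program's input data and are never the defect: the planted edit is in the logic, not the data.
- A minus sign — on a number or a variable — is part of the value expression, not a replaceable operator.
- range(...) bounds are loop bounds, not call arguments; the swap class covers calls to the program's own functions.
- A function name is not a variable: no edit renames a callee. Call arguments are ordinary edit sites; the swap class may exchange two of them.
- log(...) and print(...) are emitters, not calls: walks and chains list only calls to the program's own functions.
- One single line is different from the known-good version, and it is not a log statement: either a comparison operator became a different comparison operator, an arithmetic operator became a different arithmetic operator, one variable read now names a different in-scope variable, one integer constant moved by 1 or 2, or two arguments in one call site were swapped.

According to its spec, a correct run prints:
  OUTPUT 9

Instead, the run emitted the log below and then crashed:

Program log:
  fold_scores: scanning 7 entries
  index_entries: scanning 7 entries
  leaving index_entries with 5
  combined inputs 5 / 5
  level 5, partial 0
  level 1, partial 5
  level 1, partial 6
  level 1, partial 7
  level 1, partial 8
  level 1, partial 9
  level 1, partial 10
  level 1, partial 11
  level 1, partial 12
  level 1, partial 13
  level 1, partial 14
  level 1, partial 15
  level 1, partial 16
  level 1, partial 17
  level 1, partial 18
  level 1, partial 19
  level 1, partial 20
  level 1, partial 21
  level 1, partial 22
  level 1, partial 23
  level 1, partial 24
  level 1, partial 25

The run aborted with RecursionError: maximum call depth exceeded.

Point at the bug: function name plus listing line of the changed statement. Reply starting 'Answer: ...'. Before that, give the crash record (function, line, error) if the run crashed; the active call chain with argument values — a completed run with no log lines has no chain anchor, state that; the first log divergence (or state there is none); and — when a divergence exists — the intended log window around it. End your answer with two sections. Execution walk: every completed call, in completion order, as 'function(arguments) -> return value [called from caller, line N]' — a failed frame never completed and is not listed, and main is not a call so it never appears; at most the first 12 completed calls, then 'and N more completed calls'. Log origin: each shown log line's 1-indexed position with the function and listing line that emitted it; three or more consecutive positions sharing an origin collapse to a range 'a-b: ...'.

Answer: the defect is in probe_limits at line 5.
Core observation: At log position 6 the runs split — shown 'level 1, partial 5', but the working version logs 'level 3, partial 5'.
Crash: probe_limits, line 5, RecursionError.
Call chain: main -> fold_scores([11, 8, 12, 7, 6, 8, 10]) (called at line 26) -> probe_limits(5, 0) (called at line 21) -> probe_limits(1, 5) (called at line 5) ×21.
First divergence: position 6; shown 'level 1, partial 5' vs intended 'level 3, partial 5'.
Intended log window:
  4: combined inputs 5 / 5
  5: level 5, partial 0
  6: level 3, partial 5
  7: level 1, partial 8
Execution walk:
  index_entries([11, 8, 12, 7, 6, 8, 10]) -> 5  [called from fold_scores, line 18]
Origin of each log line:
  1 — fold_scores, line 17
  2 — index_entries, line 8
  3 — index_entries, line 13
  4 — fold_scores, line 20
  5-26 — probe_limits, line 4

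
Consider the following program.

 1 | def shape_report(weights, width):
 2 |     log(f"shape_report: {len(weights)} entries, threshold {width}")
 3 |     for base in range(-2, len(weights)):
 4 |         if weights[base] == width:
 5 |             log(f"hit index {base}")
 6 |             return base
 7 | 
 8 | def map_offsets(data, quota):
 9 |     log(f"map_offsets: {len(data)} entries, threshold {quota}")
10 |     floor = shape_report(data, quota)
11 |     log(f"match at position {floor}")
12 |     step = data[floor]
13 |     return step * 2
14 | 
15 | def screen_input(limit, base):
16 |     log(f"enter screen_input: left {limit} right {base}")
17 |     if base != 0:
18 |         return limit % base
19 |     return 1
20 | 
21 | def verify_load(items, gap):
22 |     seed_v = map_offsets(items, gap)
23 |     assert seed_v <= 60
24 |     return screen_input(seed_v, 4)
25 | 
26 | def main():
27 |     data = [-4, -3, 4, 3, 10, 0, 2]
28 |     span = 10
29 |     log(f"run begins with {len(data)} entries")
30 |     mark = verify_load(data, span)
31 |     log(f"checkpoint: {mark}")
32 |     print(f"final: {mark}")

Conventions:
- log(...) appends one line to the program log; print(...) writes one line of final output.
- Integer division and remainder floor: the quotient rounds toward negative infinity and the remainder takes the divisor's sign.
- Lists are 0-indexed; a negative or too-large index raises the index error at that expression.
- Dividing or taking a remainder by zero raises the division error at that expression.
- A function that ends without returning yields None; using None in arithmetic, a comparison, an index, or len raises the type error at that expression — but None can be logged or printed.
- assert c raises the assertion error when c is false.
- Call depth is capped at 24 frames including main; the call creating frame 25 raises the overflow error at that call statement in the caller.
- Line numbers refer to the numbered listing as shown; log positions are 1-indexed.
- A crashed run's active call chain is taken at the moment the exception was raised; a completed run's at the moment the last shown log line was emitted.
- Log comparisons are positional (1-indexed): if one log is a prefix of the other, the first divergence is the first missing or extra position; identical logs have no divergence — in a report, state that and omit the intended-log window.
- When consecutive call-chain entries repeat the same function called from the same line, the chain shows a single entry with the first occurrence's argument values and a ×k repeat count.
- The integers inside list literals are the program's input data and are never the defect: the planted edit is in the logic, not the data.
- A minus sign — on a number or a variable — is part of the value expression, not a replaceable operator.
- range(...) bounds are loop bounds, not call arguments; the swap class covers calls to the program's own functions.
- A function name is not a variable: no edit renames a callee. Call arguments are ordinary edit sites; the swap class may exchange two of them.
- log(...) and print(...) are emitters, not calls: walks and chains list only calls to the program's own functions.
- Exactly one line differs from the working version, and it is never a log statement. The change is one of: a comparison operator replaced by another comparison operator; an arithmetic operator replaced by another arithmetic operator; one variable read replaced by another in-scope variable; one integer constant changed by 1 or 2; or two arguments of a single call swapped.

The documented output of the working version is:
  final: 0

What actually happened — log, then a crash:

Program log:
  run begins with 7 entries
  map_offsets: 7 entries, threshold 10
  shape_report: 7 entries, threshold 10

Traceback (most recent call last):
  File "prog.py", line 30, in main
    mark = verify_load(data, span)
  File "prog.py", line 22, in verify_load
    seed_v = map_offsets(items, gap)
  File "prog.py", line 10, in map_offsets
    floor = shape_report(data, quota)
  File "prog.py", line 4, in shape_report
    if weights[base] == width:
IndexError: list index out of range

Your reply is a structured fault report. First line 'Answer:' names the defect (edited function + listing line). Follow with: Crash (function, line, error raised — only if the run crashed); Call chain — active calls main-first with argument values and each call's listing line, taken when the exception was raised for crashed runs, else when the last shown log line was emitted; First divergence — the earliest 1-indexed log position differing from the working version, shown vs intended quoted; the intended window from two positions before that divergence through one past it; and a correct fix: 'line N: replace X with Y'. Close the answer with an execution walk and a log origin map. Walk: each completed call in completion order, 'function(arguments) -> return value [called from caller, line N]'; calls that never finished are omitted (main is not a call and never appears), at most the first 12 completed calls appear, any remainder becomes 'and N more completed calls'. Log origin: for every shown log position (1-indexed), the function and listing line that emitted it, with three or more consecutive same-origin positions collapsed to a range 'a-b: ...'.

Answer: the defect is in shape_report at line 3.
Key observation: The shown log is a 3-line prefix of the intended one, whose next entry is 'hit index 4'.
Crash: shape_report, line 4, IndexError.
Call chain: main -> verify_load([-4, -3, 4, 3, 10, 0, 2], 10) (called at line 30) -> map_offsets([-4, -3, 4, 3, 10, 0, 2], 10) (called at line 22) -> shape_report([-4, -3, 4, 3, 10, 0, 2], 10) (called at line 10).
First divergence: position 4 (shown log ended at 3 lines; the working version continues: 'hit index 4').
Intended log window:
  2: map_offsets: 7 entries, threshold 10
  3: shape_report: 7 entries, threshold 10
  4: hit index 4
  5: match at position 4
Execution walk:
  (no call completed)
Origin of each log line:
  1: emitted by main (line 29)
  2: emitted by map_offsets (line 9)
  3: emitted by shape_report (line 2)
A correct fix: line 3: replace `-2` with `0`.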